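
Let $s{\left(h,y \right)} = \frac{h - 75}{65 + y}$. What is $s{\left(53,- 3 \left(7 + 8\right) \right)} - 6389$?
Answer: $- \frac{63901}{10} \approx -6390.1$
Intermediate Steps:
$s{\left(h,y \right)} = \frac{-75 + h}{65 + y}$
$s{\left(53,- 3 \left(7 + 8\right) \right)} - 6389 = \frac{-75 + 53}{65 - 3 \left(7 + 8\right)} - 6389 = \frac{1}{65 - 45} \left(-22\right) - 6389 = \frac{1}{20} \left(-22\right) - 6389 = - \frac{11}{10} - 6389 = - \frac{63901}{10}$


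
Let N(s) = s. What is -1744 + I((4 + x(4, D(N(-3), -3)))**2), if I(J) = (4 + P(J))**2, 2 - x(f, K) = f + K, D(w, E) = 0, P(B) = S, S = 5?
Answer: -1663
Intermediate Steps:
P(B) = 5
x(f, K) = 2 - K - f (x(f, K) = 2 - (f + K) = 2 - (K + f) = 2 + (-K - f) = 2 - K - f)
I(J) = 81 (I(J) = (4 + 5)**2 = 9**2 = 81)
-1744 + I((4 + x(4, D(N(-3), -3)))**2) = -1744 + 81 = -1663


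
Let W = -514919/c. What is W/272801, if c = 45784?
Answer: -514919/12489920984 ≈ -4.1227e-5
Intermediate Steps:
W = -514919/45784 ≈ -11.247
W/272801 = -514919/45784/272801 = -514919/45784*1/272801 = -514919/12489920984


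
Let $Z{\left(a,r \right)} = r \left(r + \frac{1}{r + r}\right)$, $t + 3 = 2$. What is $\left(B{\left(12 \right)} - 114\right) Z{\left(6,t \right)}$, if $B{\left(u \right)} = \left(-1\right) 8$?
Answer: $-183$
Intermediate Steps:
$t = -1$ ($t = -3 + 2 = -1$)
$Z{\left(a,r \right)} = r \left(r + \frac{1}{2 r}\right)$
$B{\left(u \right)} = -8$
$\left(B{\left(12 \right)} - 114\right) Z{\left(6,t \right)} = \left(-8 - 114\right) \left(\frac{1}{2} + \left(-1\right)^{2}\right) = - 122 \left(\frac{1}{2} + 1\right) = \left(-122\right) \frac{3}{2} = -183$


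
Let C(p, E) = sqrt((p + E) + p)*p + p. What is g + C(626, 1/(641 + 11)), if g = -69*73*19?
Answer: -95077 + 313*sqrt(133057715)/163 ≈ -72927.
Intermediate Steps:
C(p, E) = p + p*sqrt(E + 2*p) (C(p, E) = sqrt((E + p) + p)*p + p = sqrt(E + 2*p)*p + p = p*sqrt(E + 2*p) + p = p + p*sqrt(E + 2*p))
g = -95703 (g = -5037*19 = -95703)
g + C(626, 1/(641 + 11)) = -95703 + 626*(1 + sqrt(1/(641 + 11) + 2*626)) = -95703 + 626*(1 + sqrt(1/652 + 1252)) = -95703 + 626*(1 + sqrt(816305/652)) = -95703 + 626*(1 + sqrt(133057715)/326) = -95703 + (626 + 313*sqrt(133057715)/163) = -95077 + 313*sqrt(133057715)/163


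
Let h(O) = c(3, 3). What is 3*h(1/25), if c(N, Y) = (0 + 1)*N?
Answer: 9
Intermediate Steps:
c(N, Y) = N (c(N, Y) = 1*N = N)
h(O) = 3
3*h(1/25) = 3*3 = 9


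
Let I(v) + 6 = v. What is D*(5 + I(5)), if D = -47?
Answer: -188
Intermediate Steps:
I(v) = -6 + v
D*(5 + I(5)) = -47*(5 + (-6 + 5)) = -47*(5 - 1) = -47*4 = -188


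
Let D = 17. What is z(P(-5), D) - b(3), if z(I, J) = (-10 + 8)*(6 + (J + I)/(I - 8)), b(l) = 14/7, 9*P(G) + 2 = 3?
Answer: -686/71 ≈ -9.6620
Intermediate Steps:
P(G) = ⅑ (P(G) = -2/9 + (⅑)*3 = -2/9 + ⅓ = ⅑)
b(l) = 2 (b(l) = 14*(⅐) = 2)
z(I, J) = -12 - 2*(I + J)/(-8 + I) (z(I, J) = -2*(6 + (I + J)/(-8 + I)) = -12 - 2*(I + J)/(-8 + I))
z(P(-5), D) - b(3) = 2*(48 - 1*17 - 7*⅑)/(-8 + ⅑) - 1*2 = 2*(48 - 17 - 7/9)/(-71/9) - 2 = 2*(-9/71)*(272/9) - 2 = -544/71 - 2 = -686/71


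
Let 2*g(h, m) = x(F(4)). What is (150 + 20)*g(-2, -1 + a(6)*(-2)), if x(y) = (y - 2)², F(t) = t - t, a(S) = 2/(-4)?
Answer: 340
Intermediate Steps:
a(S) = -½ (a(S) = 2*(-¼) = -½)
F(t) = 0
x(y) = (-2 + y)²
g(h, m) = 2 (g(h, m) = (-2 + 0)²/2 = (½)*(-2)² = (½)*4 = 2)
(150 + 20)*g(-2, -1 + a(6)*(-2)) = (150 + 20)*2 = 170*2 = 340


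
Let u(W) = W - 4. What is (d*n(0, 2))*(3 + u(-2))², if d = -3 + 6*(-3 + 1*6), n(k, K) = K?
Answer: 270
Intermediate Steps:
d = 15 (d = -3 + 6*(-3 + 6) = -3 + 6*3 = -3 + 18 = 15)
u(W) = -4 + W
(d*n(0, 2))*(3 + u(-2))² = (15*2)*(3 + (-4 - 2))² = 30*(3 - 6)² = 30*(-3)² = 30*9 = 270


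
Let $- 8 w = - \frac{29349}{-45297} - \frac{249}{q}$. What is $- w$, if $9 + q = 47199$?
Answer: $\frac{50877791}{633352720} \approx 0.080331$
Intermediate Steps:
$q = 47190$ ($q = -9 + 47199 = 47190$)
$w = - \frac{50877791}{633352720}$ ($w = - \frac{- \frac{29349}{-45297} - \frac{249}{47190}}{8} = - \frac{\left(-29349\right) \left(- \frac{1}{45297}\right) - \frac{83}{15730}}{8} = - \frac{\frac{3261}{5033} - \frac{83}{15730}}{8} = \left(- \frac{1}{8}\right) \frac{50877791}{79169090} = - \frac{50877791}{633352720} \approx -0.080331$)
$- w = \left(-1\right) \left(- \frac{50877791}{633352720}\right) = \frac{50877791}{633352720}$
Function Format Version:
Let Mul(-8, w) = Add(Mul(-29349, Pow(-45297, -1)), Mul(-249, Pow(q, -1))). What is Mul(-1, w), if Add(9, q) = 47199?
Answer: Rational(50877791, 633352720) ≈ 0.080331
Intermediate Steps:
q = 47190 (q = Add(-9, 47199) = 47190)
w = Rational(-50877791, 633352720) (w = Mul(Rational(-1, 8), Add(Mul(-29349, Pow(-45297, -1)), Mul(-249, Pow(47190, -1)))) = Mul(Rational(-1, 8), Add(Mul(-29349, Rational(-1, 45297)), Mul(-249, Rational(1, 47190)))) = Mul(Rational(-1, 8), Add(Rational(3261, 5033), Rational(-83, 15730))) = Mul(Rational(-1, 8), Rational(50877791, 79169090)) = Rational(-50877791, 633352720) ≈ -0.080331)
Mul(-1, w) = Mul(-1, Rational(-50877791, 633352720)) = Rational(50877791, 633352720)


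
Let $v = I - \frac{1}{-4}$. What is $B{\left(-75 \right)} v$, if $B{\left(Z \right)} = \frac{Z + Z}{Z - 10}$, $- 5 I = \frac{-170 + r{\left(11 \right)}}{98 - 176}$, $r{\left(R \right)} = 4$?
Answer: $- \frac{137}{442} \approx -0.30995$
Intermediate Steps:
$I = - \frac{83}{195}$ ($I = - \frac{\left(-170 + 4\right) \frac{1}{98 - 176}}{5} = - \frac{\left(-166\right) \frac{1}{-78}}{5} = - \frac{\left(-166\right) \left(- \frac{1}{78}\right)}{5} = \left(- \frac{1}{5}\right) \frac{83}{39} = - \frac{83}{195} \approx -0.42564$)
$B{\left(Z \right)} = \frac{2 Z}{-10 + Z}$
$v = - \frac{137}{780}$ ($v = - \frac{83}{195} - \frac{1}{-4} = - \frac{83}{195} - - \frac{1}{4} = - \frac{83}{195} + \frac{1}{4} = - \frac{137}{780} \approx -0.17564$)
$B{\left(-75 \right)} v = 2 \left(-75\right) \frac{1}{-10 - 75} \left(- \frac{137}{780}\right) = 2 \left(-75\right) \frac{1}{-85} \left(- \frac{137}{780}\right) = 2 \left(-75\right) \left(- \frac{1}{85}\right) \left(- \frac{137}{780}\right) = \frac{30}{17} \left(- \frac{137}{780}\right) = - \frac{137}{442}$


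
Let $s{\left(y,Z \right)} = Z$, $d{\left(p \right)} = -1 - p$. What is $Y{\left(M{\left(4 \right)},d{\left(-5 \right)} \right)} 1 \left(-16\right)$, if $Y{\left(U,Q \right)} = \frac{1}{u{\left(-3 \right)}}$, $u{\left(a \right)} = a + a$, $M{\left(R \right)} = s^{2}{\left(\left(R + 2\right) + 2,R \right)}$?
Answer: $\frac{8}{3} \approx 2.6667$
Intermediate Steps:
$M{\left(R \right)} = R^{2}$
$u{\left(a \right)} = 2 a$
$Y{\left(U,Q \right)} = - \frac{1}{6}$ ($Y{\left(U,Q \right)} = \frac{1}{2 \left(-3\right)} = \frac{1}{-6} = - \frac{1}{6}$)
$Y{\left(M{\left(4 \right)},d{\left(-5 \right)} \right)} 1 \left(-16\right) = \left(- \frac{1}{6}\right) 1 \left(-16\right) = \left(- \frac{1}{6}\right) \left(-16\right) = \frac{8}{3}$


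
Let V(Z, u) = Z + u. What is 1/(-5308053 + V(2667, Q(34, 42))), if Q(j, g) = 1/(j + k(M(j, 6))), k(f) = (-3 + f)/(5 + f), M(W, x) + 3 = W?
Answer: -313/1660585809 ≈ -1.8849e-7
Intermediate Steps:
M(W, x) = -3 + W
k(f) = (-3 + f)/(5 + f)
Q(j, g) = 1/(j + (-6 + j)/(2 + j)) (Q(j, g) = 1/(j + (-3 + (-3 + j))/(5 + (-3 + j))) = 1/(j + (-6 + j)/(2 + j)))
1/(-5308053 + V(2667, Q(34, 42))) = 1/(-5308053 + (2667 + (2 + 34)/(-6 + 34 + 34*(2 + 34)))) = 1/(-5308053 + (2667 + 36/(-6 + 34 + 34*36))) = 1/(-5308053 + (2667 + 36/(-6 + 34 + 1224))) = 1/(-5308053 + (2667 + 36/1252)) = 1/(-5308053 + (2667 + (1/1252)*36)) = 1/(-5308053 + (2667 + 9/313)) = 1/(-5308053 + 834780/313) = 1/(-1660585809/313) = -313/1660585809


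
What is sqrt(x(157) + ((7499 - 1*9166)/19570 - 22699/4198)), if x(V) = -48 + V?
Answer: sqrt(43663573821444115)/20538715 ≈ 10.174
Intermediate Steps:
sqrt(x(157) + ((7499 - 1*9166)/19570 - 22699/4198)) = sqrt((-48 + 157) + ((7499 - 1*9166)/19570 - 22699/4198)) = sqrt(109 + ((7499 - 9166)*(1/19570) - 22699*1/4198)) = sqrt(109 + (-1667*1/19570 - 22699/4198)) = sqrt(109 + (-1667/19570 - 22699/4198)) = sqrt(109 - 112804374/20538715) = sqrt(2125915561/20538715) = sqrt(43663573821444115)/20538715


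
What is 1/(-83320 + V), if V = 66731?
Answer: -1/16589 ≈ -6.0281e-5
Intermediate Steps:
1/(-83320 + V) = 1/(-83320 + 66731) = 1/(-16589) = -1/16589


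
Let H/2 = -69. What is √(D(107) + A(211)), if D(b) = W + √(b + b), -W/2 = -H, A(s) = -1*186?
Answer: √(-462 + √214) ≈ 21.151*I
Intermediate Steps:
H = -138 (H = 2*(-69) = -138)
A(s) = -186
W = -276 (W = -(-2)*(-138) = -2*138 = -276)
D(b) = -276 + √2*√b (D(b) = -276 + √(b + b) = -276 + √(2*b) = -276 + √2*√b)
√(D(107) + A(211)) = √((-276 + √2*√107) - 186) = √((-276 + √214) - 186) = √(-462 + √214)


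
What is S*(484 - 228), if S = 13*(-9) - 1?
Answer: -30208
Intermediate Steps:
S = -118 (S = -117 - 1 = -118)
S*(484 - 228) = -118*(484 - 228) = -118*256 = -30208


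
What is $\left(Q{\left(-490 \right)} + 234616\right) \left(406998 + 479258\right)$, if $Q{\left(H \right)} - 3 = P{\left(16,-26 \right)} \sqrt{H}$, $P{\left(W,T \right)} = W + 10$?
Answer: $207932496464 + 161298592 i \sqrt{10} \approx 2.0793 \cdot 10^{11} + 5.1007 \cdot 10^{8} i$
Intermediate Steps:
$P{\left(W,T \right)} = 10 + W$
$Q{\left(H \right)} = 3 + 26 \sqrt{H}$ ($Q{\left(H \right)} = 3 + \left(10 + 16\right) \sqrt{H} = 3 + 26 \sqrt{H}$)
$\left(Q{\left(-490 \right)} + 234616\right) \left(406998 + 479258\right) = \left(\left(3 + 26 \sqrt{-490}\right) + 234616\right) \left(406998 + 479258\right) = \left(\left(3 + 26 \cdot 7 i \sqrt{10}\right) + 234616\right) 886256 = \left(\left(3 + 182 i \sqrt{10}\right) + 234616\right) 886256 = \left(234619 + 182 i \sqrt{10}\right) 886256 = 207932496464 + 161298592 i \sqrt{10}$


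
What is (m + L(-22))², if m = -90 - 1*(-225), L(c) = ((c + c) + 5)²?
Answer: 2742336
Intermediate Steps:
L(c) = (5 + 2*c)² (L(c) = (2*c + 5)² = (5 + 2*c)²)
m = 135 (m = -90 + 225 = 135)
(m + L(-22))² = (135 + (5 + 2*(-22))²)² = (135 + (5 - 44)²)² = (135 + (-39)²)² = (135 + 1521)² = 1656² = 2742336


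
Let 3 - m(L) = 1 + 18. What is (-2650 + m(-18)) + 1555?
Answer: -1111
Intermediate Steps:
m(L) = -16 (m(L) = 3 - (1 + 18) = 3 - 1*19 = 3 - 19 = -16)
(-2650 + m(-18)) + 1555 = (-2650 - 16) + 1555 = -2666 + 1555 = -1111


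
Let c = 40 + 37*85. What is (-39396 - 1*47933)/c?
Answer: -87329/3185 ≈ -27.419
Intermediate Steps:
c = 3185 (c = 40 + 3145 = 3185)
(-39396 - 1*47933)/c = (-39396 - 1*47933)/3185 = (-39396 - 47933)*(1/3185) = -87329*1/3185 = -87329/3185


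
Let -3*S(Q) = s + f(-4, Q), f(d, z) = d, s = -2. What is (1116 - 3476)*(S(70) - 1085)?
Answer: 2555880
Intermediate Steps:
S(Q) = 2 (S(Q) = -(-2 - 4)/3 = -⅓*(-6) = 2)
(1116 - 3476)*(S(70) - 1085) = (1116 - 3476)*(2 - 1085) = -2360*(-1083) = 2555880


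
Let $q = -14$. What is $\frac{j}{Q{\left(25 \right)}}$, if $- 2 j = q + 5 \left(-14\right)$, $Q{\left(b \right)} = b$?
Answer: $\frac{42}{25} \approx 1.68$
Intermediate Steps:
$j = 42$ ($j = - \frac{-14 + 5 \left(-14\right)}{2} = - \frac{-14 - 70}{2} = \left(- \frac{1}{2}\right) \left(-84\right) = 42$)
$\frac{j}{Q{\left(25 \right)}} = \frac{42}{25}$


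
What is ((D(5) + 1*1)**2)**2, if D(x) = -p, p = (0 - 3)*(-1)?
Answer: 16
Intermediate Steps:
p = 3 (p = -3*(-1) = 3)
D(x) = -3 (D(x) = -1*3 = -3)
((D(5) + 1*1)**2)**2 = ((-3 + 1*1)**2)**2 = ((-3 + 1)**2)**2 = ((-2)**2)**2 = 4**2 = 16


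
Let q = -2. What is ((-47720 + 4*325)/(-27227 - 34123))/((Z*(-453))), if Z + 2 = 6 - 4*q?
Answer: -2321/16674930 ≈ -0.00013919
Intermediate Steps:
Z = 12 (Z = -2 + (6 - 4*(-2)) = -2 + (6 + 8) = -2 + 14 = 12)
((-47720 + 4*325)/(-27227 - 34123))/((Z*(-453))) = ((-47720 + 4*325)/(-27227 - 34123))/((12*(-453))) = ((-47720 + 1300)/(-61350))/(-5436) = -46420*(-1/61350)*(-1/5436) = (4642/6135)*(-1/5436) = -2321/16674930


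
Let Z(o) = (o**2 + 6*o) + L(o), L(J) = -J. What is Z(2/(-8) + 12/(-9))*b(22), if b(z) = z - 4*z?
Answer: 8569/24 ≈ 357.04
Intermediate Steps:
Z(o) = o**2 + 5*o (Z(o) = (o**2 + 6*o) - o = o**2 + 5*o)
b(z) = -3*z
Z(2/(-8) + 12/(-9))*b(22) = ((2/(-8) + 12/(-9))*(5 + (2/(-8) + 12/(-9))))*(-3*22) = ((2*(-1/8) + 12*(-1/9))*(5 + (2*(-1/8) + 12*(-1/9))))*(-66) = ((-1/4 - 4/3)*(5 + (-1/4 - 4/3)))*(-66) = -19*(5 - 19/12)/12*(-66) = -19/12*41/12*(-66) = -779/144*(-66) = 8569/24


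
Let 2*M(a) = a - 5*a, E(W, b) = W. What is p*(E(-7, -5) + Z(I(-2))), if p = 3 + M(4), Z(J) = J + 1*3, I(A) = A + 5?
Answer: 5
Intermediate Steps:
I(A) = 5 + A
M(a) = -2*a (M(a) = (a - 5*a)/2 = (-4*a)/2 = -2*a)
Z(J) = 3 + J (Z(J) = J + 3 = 3 + J)
p = -5 (p = 3 - 2*4 = 3 - 8 = -5)
p*(E(-7, -5) + Z(I(-2))) = -5*(-7 + (3 + (5 - 2))) = -5*(-7 + (3 + 3)) = -5*(-7 + 6) = -5*(-1) = 5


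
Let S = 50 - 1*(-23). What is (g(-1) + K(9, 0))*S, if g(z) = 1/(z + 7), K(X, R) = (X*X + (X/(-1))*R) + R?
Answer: 35551/6 ≈ 5925.2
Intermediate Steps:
K(X, R) = R + X**2 - R*X (K(X, R) = (X**2 + (X*(-1))*R) + R = (X**2 + (-X)*R) + R = (X**2 - R*X) + R = R + X**2 - R*X)
S = 73 (S = 50 + 23 = 73)
g(z) = 1/(7 + z)
(g(-1) + K(9, 0))*S = (1/(7 - 1) + (0 + 9**2 - 1*0*9))*73 = (1/6 + (0 + 81 + 0))*73 = (1/6 + 81)*73 = (487/6)*73 = 35551/6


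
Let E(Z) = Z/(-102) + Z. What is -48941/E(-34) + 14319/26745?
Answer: 1309409118/900415 ≈ 1454.2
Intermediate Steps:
E(Z) = 101*Z/102 (E(Z) = Z*(-1/102) + Z = -Z/102 + Z = 101*Z/102)
-48941/E(-34) + 14319/26745 = -48941/((101/102)*(-34)) + 14319/26745 = -48941/(-101/3) + 14319*(1/26745) = -48941*(-3/101) + 4773/8915 = 146823/101 + 4773/8915 = 1309409118/900415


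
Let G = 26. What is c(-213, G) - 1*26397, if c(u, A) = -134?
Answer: -26531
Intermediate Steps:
c(-213, G) - 1*26397 = -134 - 1*26397 = -134 - 26397 = -26531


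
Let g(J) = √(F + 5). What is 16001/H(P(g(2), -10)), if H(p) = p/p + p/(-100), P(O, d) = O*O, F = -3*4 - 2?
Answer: 1600100/109 ≈ 14680.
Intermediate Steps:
F = -14 (F = -12 - 2 = -14)
g(J) = 3*I (g(J) = √(-14 + 5) = √(-9) = 3*I)
P(O, d) = O²
H(p) = 1 - p/100 (H(p) = 1 + p*(-1/100) = 1 - p/100)
16001/H(P(g(2), -10)) = 16001/(1 - (3*I)²/100) = 16001/(1 - 1/100*(-9)) = 16001/(1 + 9/100) = 16001/(109/100) = 16001*(100/109) = 1600100/109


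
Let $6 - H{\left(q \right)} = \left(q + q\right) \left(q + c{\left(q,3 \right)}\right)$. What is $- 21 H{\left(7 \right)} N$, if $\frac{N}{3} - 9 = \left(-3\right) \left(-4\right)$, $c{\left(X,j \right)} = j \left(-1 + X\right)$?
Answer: $455112$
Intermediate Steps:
$N = 63$ ($N = 27 + 3 \left(\left(-3\right) \left(-4\right)\right) = 27 + 3 \cdot 12 = 27 + 36 = 63$)
$H{\left(q \right)} = 6 - 2 q \left(-3 + 4 q\right)$ ($H{\left(q \right)} = 6 - \left(q + q\right) \left(q + 3 \left(-1 + q\right)\right) = 6 - 2 q \left(q + \left(-3 + 3 q\right)\right) = 6 - 2 q \left(-3 + 4 q\right)$)
$- 21 H{\left(7 \right)} N = - 21 \left(6 - 8 \cdot 7^{2} + 6 \cdot 7\right) 63 = - 21 \left(6 - 392 + 42\right) 63 = \left(-21\right) \left(-344\right) 63 = 7224 \cdot 63 = 455112$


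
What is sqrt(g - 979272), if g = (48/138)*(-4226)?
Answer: 2*I*sqrt(129703118)/23 ≈ 990.32*I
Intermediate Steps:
g = -33808/23 (g = (48*(1/138))*(-4226) = (8/23)*(-4226) = -33808/23 ≈ -1469.9)
sqrt(g - 979272) = sqrt(-33808/23 - 979272) = sqrt(-22557064/23) = 2*I*sqrt(129703118)/23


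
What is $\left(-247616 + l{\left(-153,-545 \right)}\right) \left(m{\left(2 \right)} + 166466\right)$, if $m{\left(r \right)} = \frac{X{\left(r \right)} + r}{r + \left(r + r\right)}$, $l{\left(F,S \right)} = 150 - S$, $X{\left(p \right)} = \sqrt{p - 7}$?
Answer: $-41104033493 - \frac{82307 i \sqrt{5}}{2} \approx -4.1104 \cdot 10^{10} - 92022.0 i$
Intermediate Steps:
$X{\left(p \right)} = \sqrt{-7 + p}$
$m{\left(r \right)} = \frac{r + \sqrt{-7 + r}}{3 r}$ ($m{\left(r \right)} = \frac{\sqrt{-7 + r} + r}{r + \left(r + r\right)} = \frac{r + \sqrt{-7 + r}}{r + 2 r} = \frac{r + \sqrt{-7 + r}}{3 r}$)
$\left(-247616 + l{\left(-153,-545 \right)}\right) \left(m{\left(2 \right)} + 166466\right) = \left(-247616 + \left(150 - -545\right)\right) \left(\frac{2 + \sqrt{-7 + 2}}{3 \cdot 2} + 166466\right) = \left(-247616 + \left(150 + 545\right)\right) \left(\frac{1}{3} \cdot \frac{1}{2} \left(2 + \sqrt{-5}\right) + 166466\right) = \left(-247616 + 695\right) \left(\frac{1}{3} \cdot \frac{1}{2} \left(2 + i \sqrt{5}\right) + 166466\right) = - 246921 \left(\left(\frac{1}{3} + \frac{i \sqrt{5}}{6}\right) + 166466\right) = - 246921 \left(\frac{499399}{3} + \frac{i \sqrt{5}}{6}\right) = -41104033493 - \frac{82307 i \sqrt{5}}{2}$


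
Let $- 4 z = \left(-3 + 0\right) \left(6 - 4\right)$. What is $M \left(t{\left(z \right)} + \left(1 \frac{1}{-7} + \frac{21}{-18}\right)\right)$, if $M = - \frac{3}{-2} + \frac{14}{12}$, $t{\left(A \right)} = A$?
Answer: $\frac{32}{63} \approx 0.50794$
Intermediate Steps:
$z = \frac{3}{2}$ ($z = - \frac{\left(-3 + 0\right) \left(6 - 4\right)}{4} = - \frac{\left(-3\right) 2}{4} = \left(- \frac{1}{4}\right) \left(-6\right) = \frac{3}{2} \approx 1.5$)
$M = \frac{8}{3}$ ($M = \left(-3\right) \left(- \frac{1}{2}\right) + 14 \cdot \frac{1}{12} = \frac{3}{2} + \frac{7}{6} = \frac{8}{3} \approx 2.6667$)
$M \left(t{\left(z \right)} + \left(1 \frac{1}{-7} + \frac{21}{-18}\right)\right) = \frac{8 \left(\frac{3}{2} + \left(1 \frac{1}{-7} + \frac{21}{-18}\right)\right)}{3} = \frac{8 \left(\frac{3}{2} + \left(1 \left(- \frac{1}{7}\right) + 21 \left(- \frac{1}{18}\right)\right)\right)}{3} = \frac{8 \left(\frac{3}{2} - \frac{55}{42}\right)}{3} = \frac{8}{3} \cdot \frac{4}{21} = \frac{32}{63}$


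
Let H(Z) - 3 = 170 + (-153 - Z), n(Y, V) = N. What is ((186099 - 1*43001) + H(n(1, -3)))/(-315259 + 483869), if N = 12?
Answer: 71553/84305 ≈ 0.84874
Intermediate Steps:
n(Y, V) = 12
H(Z) = 20 - Z (H(Z) = 3 + (170 + (-153 - Z)) = 3 + (17 - Z) = 20 - Z)
((186099 - 1*43001) + H(n(1, -3)))/(-315259 + 483869) = ((186099 - 1*43001) + (20 - 1*12))/(-315259 + 483869) = ((186099 - 43001) + (20 - 12))/168610 = (143098 + 8)*(1/168610) = 143106*(1/168610) = 71553/84305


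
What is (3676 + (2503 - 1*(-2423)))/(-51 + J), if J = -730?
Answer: -782/71 ≈ -11.014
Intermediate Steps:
(3676 + (2503 - 1*(-2423)))/(-51 + J) = (3676 + (2503 - 1*(-2423)))/(-51 - 730) = (3676 + (2503 + 2423))/(-781) = (3676 + 4926)*(-1/781) = 8602*(-1/781) = -782/71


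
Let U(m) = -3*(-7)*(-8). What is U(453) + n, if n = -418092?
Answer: -418260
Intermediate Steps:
U(m) = -168 (U(m) = 21*(-8) = -168)
U(453) + n = -168 - 418092 = -418260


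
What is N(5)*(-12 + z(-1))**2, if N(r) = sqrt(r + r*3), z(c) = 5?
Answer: 98*sqrt(5) ≈ 219.13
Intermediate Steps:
N(r) = 2*sqrt(r) (N(r) = sqrt(r + 3*r) = sqrt(4*r) = 2*sqrt(r))
N(5)*(-12 + z(-1))**2 = (2*sqrt(5))*(-12 + 5)**2 = (2*sqrt(5))*(-7)**2 = (2*sqrt(5))*49 = 98*sqrt(5)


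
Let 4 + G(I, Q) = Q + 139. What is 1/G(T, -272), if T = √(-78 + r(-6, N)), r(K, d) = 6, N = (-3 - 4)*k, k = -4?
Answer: -1/137 ≈ -0.0072993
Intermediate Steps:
N = 28 (N = (-3 - 4)*(-4) = -7*(-4) = 28)
T = 6*I*√2 (T = √(-78 + 6) = √(-72) = 6*I*√2 ≈ 8.4853*I)
G(I, Q) = 135 + Q (G(I, Q) = -4 + (Q + 139) = -4 + (139 + Q) = 135 + Q)
1/G(T, -272) = 1/(135 - 272) = 1/(-137) = -1/137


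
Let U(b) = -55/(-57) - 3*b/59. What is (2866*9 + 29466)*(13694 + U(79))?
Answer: 848105760360/1121 ≈ 7.5656e+8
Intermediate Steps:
U(b) = 55/57 - 3*b/59 (U(b) = -55*(-1/57) - 3*b/59 = 55/57 - 3*b/59)
(2866*9 + 29466)*(13694 + U(79)) = (2866*9 + 29466)*(13694 + (55/57 - 3/59*79)) = (25794 + 29466)*(13694 + (55/57 - 237/59)) = 55260*(13694 - 10264/3363) = 55260*(46042658/3363) = 848105760360/1121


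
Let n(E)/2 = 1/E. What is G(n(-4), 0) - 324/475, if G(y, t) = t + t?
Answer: -324/475 ≈ -0.68211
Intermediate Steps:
n(E) = 2/E
G(y, t) = 2*t
G(n(-4), 0) - 324/475 = 2*0 - 324/475 = 0 - 324/475 = -324/475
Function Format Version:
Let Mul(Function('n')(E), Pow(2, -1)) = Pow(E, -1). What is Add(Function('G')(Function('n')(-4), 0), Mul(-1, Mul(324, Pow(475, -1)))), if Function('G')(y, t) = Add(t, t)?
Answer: Rational(-324, 475) ≈ -0.68211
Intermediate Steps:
Function('n')(E) = Mul(2, Pow(E, -1))
Function('G')(y, t) = Mul(2, t)
Add(Function('G')(Function('n')(-4), 0), Mul(-1, Mul(324, Pow(475, -1)))) = Add(Mul(2, 0), Mul(-1, Mul(324, Pow(475, -1)))) = Add(0, Mul(-1, Mul(324, Rational(1, 475)))) = Add(0, Mul(-1, Rational(324, 475))) = Add(0, Rational(-324, 475)) = Rational(-324, 475)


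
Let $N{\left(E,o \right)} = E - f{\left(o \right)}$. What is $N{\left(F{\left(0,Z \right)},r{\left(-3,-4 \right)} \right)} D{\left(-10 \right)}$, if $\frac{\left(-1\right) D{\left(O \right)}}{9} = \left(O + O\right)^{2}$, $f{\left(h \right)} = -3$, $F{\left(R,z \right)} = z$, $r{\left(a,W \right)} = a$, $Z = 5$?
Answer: $-28800$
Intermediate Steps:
$N{\left(E,o \right)} = 3 + E$ ($N{\left(E,o \right)} = E - -3 = E + 3 = 3 + E$)
$D{\left(O \right)} = - 36 O^{2}$ ($D{\left(O \right)} = - 9 \left(O + O\right)^{2} = - 9 \left(2 O\right)^{2} = - 9 \cdot 4 O^{2} = - 36 O^{2}$)
$N{\left(F{\left(0,Z \right)},r{\left(-3,-4 \right)} \right)} D{\left(-10 \right)} = \left(3 + 5\right) \left(- 36 \left(-10\right)^{2}\right) = 8 \left(\left(-36\right) 100\right) = 8 \left(-3600\right) = -28800$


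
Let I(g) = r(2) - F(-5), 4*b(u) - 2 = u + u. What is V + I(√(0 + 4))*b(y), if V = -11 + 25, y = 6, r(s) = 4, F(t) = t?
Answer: 91/2 ≈ 45.500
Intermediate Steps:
b(u) = ½ + u/2 (b(u) = ½ + (u + u)/4 = ½ + (2*u)/4 = ½ + u/2)
I(g) = 9 (I(g) = 4 - 1*(-5) = 4 + 5 = 9)
V = 14
V + I(√(0 + 4))*b(y) = 14 + 9*(½ + (½)*6) = 14 + 9*(½ + 3) = 14 + 9*(7/2) = 14 + 63/2 = 91/2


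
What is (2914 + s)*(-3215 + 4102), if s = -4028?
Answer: -988118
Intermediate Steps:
(2914 + s)*(-3215 + 4102) = (2914 - 4028)*(-3215 + 4102) = -1114*887 = -988118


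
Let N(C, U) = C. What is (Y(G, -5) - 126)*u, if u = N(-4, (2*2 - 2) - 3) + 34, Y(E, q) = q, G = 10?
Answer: -3930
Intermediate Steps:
u = 30 (u = -4 + 34 = 30)
(Y(G, -5) - 126)*u = (-5 - 126)*30 = -131*30 = -3930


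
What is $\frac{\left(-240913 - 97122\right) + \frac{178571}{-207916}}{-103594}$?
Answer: $\frac{70283063631}{21538850104} \approx 3.2631$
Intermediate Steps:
$\frac{\left(-240913 - 97122\right) + \frac{178571}{-207916}}{-103594} = \left(-338035 + 178571 \left(- \frac{1}{207916}\right)\right) \left(- \frac{1}{103594}\right) = \left(-338035 - \frac{178571}{207916}\right) \left(- \frac{1}{103594}\right) = \left(- \frac{70283063631}{207916}\right) \left(- \frac{1}{103594}\right) = \frac{70283063631}{21538850104}$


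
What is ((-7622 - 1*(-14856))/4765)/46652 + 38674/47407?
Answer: 4298724305979/5269211724730 ≈ 0.81582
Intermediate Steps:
((-7622 - 1*(-14856))/4765)/46652 + 38674/47407 = ((-7622 + 14856)*(1/4765))*(1/46652) + 38674*(1/47407) = (7234*(1/4765))*(1/46652) + 38674/47407 = (7234/4765)*(1/46652) + 38674/47407 = 3617/111148390 + 38674/47407 = 4298724305979/5269211724730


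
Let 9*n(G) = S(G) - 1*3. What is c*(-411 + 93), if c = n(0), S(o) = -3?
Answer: 212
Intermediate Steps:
n(G) = -2/3 (n(G) = (-3 - 1*3)/9 = (-3 - 3)/9 = (1/9)*(-6) = -2/3)
c = -2/3 ≈ -0.66667
c*(-411 + 93) = -2*(-411 + 93)/3 = -2/3*(-318) = 212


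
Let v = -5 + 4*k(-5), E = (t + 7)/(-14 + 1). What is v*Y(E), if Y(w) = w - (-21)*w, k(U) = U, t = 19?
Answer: 1100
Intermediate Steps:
E = -2 (E = (19 + 7)/(-14 + 1) = 26/(-13) = 26*(-1/13) = -2)
Y(w) = 22*w (Y(w) = w + 21*w = 22*w)
v = -25 (v = -5 + 4*(-5) = -5 - 20 = -25)
v*Y(E) = -550*(-2) = -25*(-44) = 1100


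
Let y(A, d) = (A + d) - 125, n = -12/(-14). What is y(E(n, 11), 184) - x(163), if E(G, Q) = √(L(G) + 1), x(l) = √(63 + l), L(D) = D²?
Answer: 59 - √226 + √85/7 ≈ 45.284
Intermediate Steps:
n = 6/7 (n = -12*(-1/14) = 6/7 ≈ 0.85714)
E(G, Q) = √(1 + G²) (E(G, Q) = √(G² + 1) = √(1 + G²))
y(A, d) = -125 + A + d
y(E(n, 11), 184) - x(163) = (-125 + √(1 + (6/7)²) + 184) - √(63 + 163) = (-125 + √(1 + 36/49) + 184) - √226 = (-125 + √(85/49) + 184) - √226 = (-125 + √85/7 + 184) - √226 = (59 + √85/7) - √226 = 59 - √226 + √85/7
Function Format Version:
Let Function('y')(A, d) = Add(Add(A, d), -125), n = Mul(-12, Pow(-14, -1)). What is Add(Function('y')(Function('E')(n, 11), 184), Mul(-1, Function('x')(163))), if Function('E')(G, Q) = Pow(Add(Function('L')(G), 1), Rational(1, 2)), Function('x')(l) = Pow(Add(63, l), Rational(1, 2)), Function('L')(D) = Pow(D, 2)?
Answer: Add(59, Mul(-1, Pow(226, Rational(1, 2))), Mul(Rational(1, 7), Pow(85, Rational(1, 2)))) ≈ 45.284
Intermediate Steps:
n = Rational(6, 7) (n = Mul(-12, Rational(-1, 14)) = Rational(6, 7) ≈ 0.85714)
Function('E')(G, Q) = Pow(Add(1, Pow(G, 2)), Rational(1, 2)) (Function('E')(G, Q) = Pow(Add(Pow(G, 2), 1), Rational(1, 2)) = Pow(Add(1, Pow(G, 2)), Rational(1, 2)))
Function('y')(A, d) = Add(-125, A, d)
Add(Function('y')(Function('E')(n, 11), 184), Mul(-1, Function('x')(163))) = Add(Add(-125, Pow(Add(1, Pow(Rational(6, 7), 2)), Rational(1, 2)), 184), Mul(-1, Pow(Add(63, 163), Rational(1, 2)))) = Add(Add(-125, Pow(Add(1, Rational(36, 49)), Rational(1, 2)), 184), Mul(-1, Pow(226, Rational(1, 2)))) = Add(Add(-125, Pow(Rational(85, 49), Rational(1, 2)), 184), Mul(-1, Pow(226, Rational(1, 2)))) = Add(Add(-125, Mul(Rational(1, 7), Pow(85, Rational(1, 2))), 184), Mul(-1, Pow(226, Rational(1, 2)))) = Add(Add(59, Mul(Rational(1, 7), Pow(85, Rational(1, 2)))), Mul(-1, Pow(226, Rational(1, 2)))) = Add(59, Mul(-1, Pow(226, Rational(1, 2))), Mul(Rational(1, 7), Pow(85, Rational(1, 2))))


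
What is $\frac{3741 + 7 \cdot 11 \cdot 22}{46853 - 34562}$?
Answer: $\frac{5435}{12291} \approx 0.44219$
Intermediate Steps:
$\frac{3741 + 7 \cdot 11 \cdot 22}{46853 - 34562} = \frac{3741 + 77 \cdot 22}{12291} = \left(3741 + 1694\right) \frac{1}{12291} = 5435 \cdot \frac{1}{12291} = \frac{5435}{12291}$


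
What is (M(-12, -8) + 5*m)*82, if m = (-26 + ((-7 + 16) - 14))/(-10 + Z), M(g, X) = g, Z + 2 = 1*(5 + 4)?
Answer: 9758/3 ≈ 3252.7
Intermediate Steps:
Z = 7 (Z = -2 + 1*(5 + 4) = -2 + 1*9 = -2 + 9 = 7)
m = 31/3 (m = (-26 + ((-7 + 16) - 14))/(-10 + 7) = (-26 + (9 - 14))/(-3) = (-26 - 5)*(-⅓) = -31*(-⅓) = 31/3 ≈ 10.333)
(M(-12, -8) + 5*m)*82 = (-12 + 5*(31/3))*82 = (-12 + 155/3)*82 = (119/3)*82 = 9758/3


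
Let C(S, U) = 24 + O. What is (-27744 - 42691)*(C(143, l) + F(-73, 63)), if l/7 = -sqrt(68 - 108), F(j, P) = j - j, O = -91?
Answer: 4719145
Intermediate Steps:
F(j, P) = 0
l = -14*I*sqrt(10) (l = 7*(-sqrt(68 - 108)) = 7*(-sqrt(-40)) = 7*(-2*I*sqrt(10)) = -14*I*sqrt(10) ≈ -44.272*I)
C(S, U) = -67 (C(S, U) = 24 - 91 = -67)
(-27744 - 42691)*(C(143, l) + F(-73, 63)) = (-27744 - 42691)*(-67 + 0) = -70435*(-67) = 4719145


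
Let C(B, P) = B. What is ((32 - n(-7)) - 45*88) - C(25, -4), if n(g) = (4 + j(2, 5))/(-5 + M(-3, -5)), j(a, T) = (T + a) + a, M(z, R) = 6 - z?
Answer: -15825/4 ≈ -3956.3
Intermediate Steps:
j(a, T) = T + 2*a
n(g) = 13/4 (n(g) = (4 + (5 + 2*2))/(-5 + (6 - 1*(-3))) = (4 + (5 + 4))/(-5 + (6 + 3)) = (4 + 9)/(-5 + 9) = 13/4)
((32 - n(-7)) - 45*88) - C(25, -4) = ((32 - 1*13/4) - 45*88) - 1*25 = ((32 - 13/4) - 3960) - 25 = (115/4 - 3960) - 25 = -15725/4 - 25 = -15825/4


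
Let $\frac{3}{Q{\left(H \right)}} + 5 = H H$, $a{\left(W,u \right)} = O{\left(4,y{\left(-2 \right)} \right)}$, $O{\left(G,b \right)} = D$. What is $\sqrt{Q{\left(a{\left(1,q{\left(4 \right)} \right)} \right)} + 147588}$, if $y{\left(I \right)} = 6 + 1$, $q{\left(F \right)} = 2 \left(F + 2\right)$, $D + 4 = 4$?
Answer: $\frac{3 \sqrt{409965}}{5} \approx 384.17$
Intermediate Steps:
$D = 0$ ($D = -4 + 4 = 0$)
$q{\left(F \right)} = 4 + 2 F$ ($q{\left(F \right)} = 2 \left(2 + F\right) = 4 + 2 F$)
$y{\left(I \right)} = 7$
$O{\left(G,b \right)} = 0$
$a{\left(W,u \right)} = 0$
$Q{\left(H \right)} = \frac{3}{-5 + H^{2}}$ ($Q{\left(H \right)} = \frac{3}{-5 + H H} = \frac{3}{-5 + H^{2}}$)
$\sqrt{Q{\left(a{\left(1,q{\left(4 \right)} \right)} \right)} + 147588} = \sqrt{\frac{3}{-5 + 0^{2}} + 147588} = \sqrt{\frac{3}{-5 + 0} + 147588} = \sqrt{\frac{3}{-5} + 147588} = \sqrt{3 \left(- \frac{1}{5}\right) + 147588} = \sqrt{- \frac{3}{5} + 147588} = \sqrt{\frac{737937}{5}} = \frac{3 \sqrt{409965}}{5}$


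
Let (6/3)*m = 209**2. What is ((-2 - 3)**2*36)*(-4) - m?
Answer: -50881/2 ≈ -25441.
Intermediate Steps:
m = 43681/2 (m = (1/2)*209**2 = (1/2)*43681 = 43681/2 ≈ 21841.)
((-2 - 3)**2*36)*(-4) - m = ((-2 - 3)**2*36)*(-4) - 1*43681/2 = ((-5)**2*36)*(-4) - 43681/2 = (25*36)*(-4) - 43681/2 = 900*(-4) - 43681/2 = -3600 - 43681/2 = -50881/2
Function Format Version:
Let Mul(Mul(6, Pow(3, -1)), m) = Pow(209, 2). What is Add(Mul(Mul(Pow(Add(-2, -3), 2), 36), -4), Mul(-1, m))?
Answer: Rational(-50881, 2) ≈ -25441.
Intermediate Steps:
m = Rational(43681, 2) (m = Mul(Rational(1, 2), Pow(209, 2)) = Mul(Rational(1, 2), 43681) = Rational(43681, 2) ≈ 21841.)
Add(Mul(Mul(Pow(Add(-2, -3), 2), 36), -4), Mul(-1, m)) = Add(Mul(Mul(Pow(Add(-2, -3), 2), 36), -4), Mul(-1, Rational(43681, 2))) = Add(Mul(Mul(Pow(-5, 2), 36), -4), Rational(-43681, 2)) = Add(Mul(Mul(25, 36), -4), Rational(-43681, 2)) = Add(Mul(900, -4), Rational(-43681, 2)) = Add(-3600, Rational(-43681, 2)) = Rational(-50881, 2)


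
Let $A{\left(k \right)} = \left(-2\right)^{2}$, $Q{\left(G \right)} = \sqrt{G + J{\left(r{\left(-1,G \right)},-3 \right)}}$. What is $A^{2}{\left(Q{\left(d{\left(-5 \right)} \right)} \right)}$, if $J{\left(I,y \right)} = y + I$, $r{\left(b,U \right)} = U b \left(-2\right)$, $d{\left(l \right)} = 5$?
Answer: $16$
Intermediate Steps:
$r{\left(b,U \right)} = - 2 U b$
$J{\left(I,y \right)} = I + y$
$Q{\left(G \right)} = \sqrt{-3 + 3 G}$ ($Q{\left(G \right)} = \sqrt{G - \left(3 + 2 G \left(-1\right)\right)} = \sqrt{G + \left(2 G - 3\right)} = \sqrt{G + \left(-3 + 2 G\right)} = \sqrt{-3 + 3 G}$)
$A{\left(k \right)} = 4$
$A^{2}{\left(Q{\left(d{\left(-5 \right)} \right)} \right)} = 4^{2} = 16$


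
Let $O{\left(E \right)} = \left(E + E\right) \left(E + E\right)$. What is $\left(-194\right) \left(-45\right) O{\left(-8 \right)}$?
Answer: $2234880$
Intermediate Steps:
$O{\left(E \right)} = 4 E^{2}$ ($O{\left(E \right)} = 2 E 2 E = 4 E^{2}$)
$\left(-194\right) \left(-45\right) O{\left(-8 \right)} = \left(-194\right) \left(-45\right) 4 \left(-8\right)^{2} = 8730 \cdot 4 \cdot 64 = 8730 \cdot 256 = 2234880$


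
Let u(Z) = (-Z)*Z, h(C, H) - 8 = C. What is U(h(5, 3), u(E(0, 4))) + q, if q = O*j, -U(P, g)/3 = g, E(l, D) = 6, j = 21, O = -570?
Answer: -11862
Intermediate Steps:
h(C, H) = 8 + C
u(Z) = -Z²
U(P, g) = -3*g
q = -11970 (q = -570*21 = -11970)
U(h(5, 3), u(E(0, 4))) + q = -(-3)*6² - 11970 = -(-3)*36 - 11970 = -3*(-36) - 11970 = 108 - 11970 = -11862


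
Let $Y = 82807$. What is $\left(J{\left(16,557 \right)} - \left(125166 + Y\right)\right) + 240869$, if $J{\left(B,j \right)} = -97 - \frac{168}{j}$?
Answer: $\frac{18268875}{557} \approx 32799.0$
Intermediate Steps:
$J{\left(B,j \right)} = -97 - \frac{168}{j}$
$\left(J{\left(16,557 \right)} - \left(125166 + Y\right)\right) + 240869 = \left(\left(-97 - \frac{168}{557}\right) - 207973\right) + 240869 = \left(- \frac{54197}{557} - 207973\right) + 240869 = - \frac{115895158}{557} + 240869 = \frac{18268875}{557}$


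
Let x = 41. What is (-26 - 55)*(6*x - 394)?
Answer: 11988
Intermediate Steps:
(-26 - 55)*(6*x - 394) = (-26 - 55)*(6*41 - 394) = -81*(246 - 394) = -81*(-148) = 11988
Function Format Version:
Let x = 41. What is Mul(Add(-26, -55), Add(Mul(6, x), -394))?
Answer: 11988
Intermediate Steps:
Mul(Add(-26, -55), Add(Mul(6, x), -394)) = Mul(Add(-26, -55), Add(Mul(6, 41), -394)) = Mul(-81, Add(246, -394)) = Mul(-81, -148) = 11988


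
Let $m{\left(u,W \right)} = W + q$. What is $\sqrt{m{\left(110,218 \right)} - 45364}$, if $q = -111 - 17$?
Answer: $i \sqrt{45274} \approx 212.78 i$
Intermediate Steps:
$q = -128$
$m{\left(u,W \right)} = -128 + W$ ($m{\left(u,W \right)} = W - 128 = -128 + W$)
$\sqrt{m{\left(110,218 \right)} - 45364} = \sqrt{\left(-128 + 218\right) - 45364} = \sqrt{90 - 45364} = \sqrt{-45274} = i \sqrt{45274}$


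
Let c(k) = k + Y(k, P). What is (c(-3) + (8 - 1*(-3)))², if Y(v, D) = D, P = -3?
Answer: 25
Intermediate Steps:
c(k) = -3 + k (c(k) = k - 3 = -3 + k)
(c(-3) + (8 - 1*(-3)))² = ((-3 - 3) + (8 - 1*(-3)))² = (-6 + (8 + 3))² = (-6 + 11)² = 5² = 25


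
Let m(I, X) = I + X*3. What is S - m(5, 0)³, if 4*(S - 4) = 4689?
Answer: 4205/4 ≈ 1051.3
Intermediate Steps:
m(I, X) = I + 3*X
S = 4705/4 (S = 4 + (¼)*4689 = 4 + 4689/4 = 4705/4 ≈ 1176.3)
S - m(5, 0)³ = 4705/4 - (5 + 3*0)³ = 4705/4 - (5 + 0)³ = 4705/4 - 1*5³ = 4705/4 - 1*125 = 4705/4 - 125 = 4205/4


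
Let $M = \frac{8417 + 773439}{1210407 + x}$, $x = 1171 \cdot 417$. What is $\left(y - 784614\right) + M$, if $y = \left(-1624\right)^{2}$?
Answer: $\frac{1573656764962}{849357} \approx 1.8528 \cdot 10^{6}$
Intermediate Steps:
$x = 488307$
$y = 2637376$
$M = \frac{390928}{849357}$ ($M = \frac{8417 + 773439}{1210407 + 488307} = \frac{781856}{1698714} = 781856 \cdot \frac{1}{1698714} = \frac{390928}{849357} \approx 0.46026$)
$\left(y - 784614\right) + M = \left(2637376 - 784614\right) + \frac{390928}{849357} = 1852762 + \frac{390928}{849357} = \frac{1573656764962}{849357}$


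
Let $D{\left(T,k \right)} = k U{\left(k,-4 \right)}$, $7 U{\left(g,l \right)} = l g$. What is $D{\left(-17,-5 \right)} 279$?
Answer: $- \frac{27900}{7} \approx -3985.7$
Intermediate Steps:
$U{\left(g,l \right)} = \frac{g l}{7}$ ($U{\left(g,l \right)} = \frac{l g}{7} = \frac{g l}{7}$)
$D{\left(T,k \right)} = - \frac{4 k^{2}}{7}$ ($D{\left(T,k \right)} = k \frac{1}{7} k \left(-4\right) = k \left(- \frac{4 k}{7}\right) = - \frac{4 k^{2}}{7}$)
$D{\left(-17,-5 \right)} 279 = - \frac{4 \left(-5\right)^{2}}{7} \cdot 279 = \left(- \frac{4}{7}\right) 25 \cdot 279 = \left(- \frac{100}{7}\right) 279 = - \frac{27900}{7}$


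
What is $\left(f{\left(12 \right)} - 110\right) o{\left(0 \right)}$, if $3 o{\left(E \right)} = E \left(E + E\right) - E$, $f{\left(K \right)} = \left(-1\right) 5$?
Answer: $0$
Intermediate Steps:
$f{\left(K \right)} = -5$
$o{\left(E \right)} = - \frac{E}{3} + \frac{2 E^{2}}{3}$ ($o{\left(E \right)} = \frac{E \left(E + E\right) - E}{3} = \frac{E 2 E - E}{3} = \frac{2 E^{2} - E}{3} = \frac{- E + 2 E^{2}}{3} = - \frac{E}{3} + \frac{2 E^{2}}{3}$)
$\left(f{\left(12 \right)} - 110\right) o{\left(0 \right)} = \left(-5 - 110\right) \frac{1}{3} \cdot 0 \left(-1 + 2 \cdot 0\right) = - 115 \cdot \frac{1}{3} \cdot 0 \left(-1 + 0\right) = - 115 \cdot \frac{1}{3} \cdot 0 \left(-1\right) = \left(-115\right) 0 = 0$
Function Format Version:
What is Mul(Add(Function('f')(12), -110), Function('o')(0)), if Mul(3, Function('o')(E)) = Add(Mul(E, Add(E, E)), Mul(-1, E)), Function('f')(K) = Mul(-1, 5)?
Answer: 0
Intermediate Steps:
Function('f')(K) = -5
Function('o')(E) = Add(Mul(Rational(-1, 3), E), Mul(Rational(2, 3), Pow(E, 2))) (Function('o')(E) = Mul(Rational(1, 3), Add(Mul(E, Add(E, E)), Mul(-1, E))) = Mul(Rational(1, 3), Add(Mul(E, Mul(2, E)), Mul(-1, E))) = Mul(Rational(1, 3), Add(Mul(2, Pow(E, 2)), Mul(-1, E))) = Mul(Rational(1, 3), Add(Mul(-1, E), Mul(2, Pow(E, 2)))) = Add(Mul(Rational(-1, 3), E), Mul(Rational(2, 3), Pow(E, 2))))
Mul(Add(Function('f')(12), -110), Function('o')(0)) = Mul(Add(-5, -110), Mul(Rational(1, 3), 0, Add(-1, Mul(2, 0)))) = Mul(-115, Mul(Rational(1, 3), 0, Add(-1, 0))) = Mul(-115, Mul(Rational(1, 3), 0, -1)) = Mul(-115, 0) = 0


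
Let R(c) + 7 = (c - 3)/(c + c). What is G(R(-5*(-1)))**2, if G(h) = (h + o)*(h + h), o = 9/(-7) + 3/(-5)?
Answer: 427331584/30625 ≈ 13954.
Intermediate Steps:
o = -66/35 (o = 9*(-1/7) + 3*(-1/5) = -9/7 - 3/5 = -66/35 ≈ -1.8857)
R(c) = -7 + (-3 + c)/(2*c) (R(c) = -7 + (c - 3)/(c + c) = -7 + (-3 + c)/((2*c)) = -7 + (-3 + c)*(1/(2*c)) = -7 + (-3 + c)/(2*c))
G(h) = 2*h*(-66/35 + h) (G(h) = (h - 66/35)*(h + h) = (-66/35 + h)*(2*h) = 2*h*(-66/35 + h))
G(R(-5*(-1)))**2 = (2*((-3 - (-65)*(-1))/(2*((-5*(-1)))))*(-66 + 35*((-3 - (-65)*(-1))/(2*((-5*(-1))))))/35)**2 = (2*((1/2)*(-3 - 13*5)/5)*(-66 + 35*((1/2)*(-3 - 13*5)/5))/35)**2 = (2*((1/2)*(1/5)*(-3 - 65))*(-66 + 35*((1/2)*(1/5)*(-3 - 65)))/35)**2 = (2*((1/2)*(1/5)*(-68))*(-66 + 35*((1/2)*(1/5)*(-68)))/35)**2 = ((2/35)*(-34/5)*(-66 + 35*(-34/5)))**2 = ((2/35)*(-34/5)*(-66 - 238))**2 = ((2/35)*(-34/5)*(-304))**2 = (20672/175)**2 = 427331584/30625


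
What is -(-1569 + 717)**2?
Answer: -725904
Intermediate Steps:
-(-1569 + 717)**2 = -1*(-852)**2 = -1*725904 = -725904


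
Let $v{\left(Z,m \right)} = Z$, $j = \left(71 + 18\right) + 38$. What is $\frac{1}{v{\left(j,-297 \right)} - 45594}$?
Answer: $- \frac{1}{45467} \approx -2.1994 \cdot 10^{-5}$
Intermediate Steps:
$j = 127$ ($j = 89 + 38 = 127$)
$\frac{1}{v{\left(j,-297 \right)} - 45594} = \frac{1}{127 - 45594} = \frac{1}{-45467} = - \frac{1}{45467}$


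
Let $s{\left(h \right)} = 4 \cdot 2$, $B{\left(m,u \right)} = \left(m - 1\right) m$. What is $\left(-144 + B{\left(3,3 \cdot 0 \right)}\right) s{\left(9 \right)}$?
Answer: $-1104$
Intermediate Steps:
$B{\left(m,u \right)} = m \left(-1 + m\right)$ ($B{\left(m,u \right)} = \left(-1 + m\right) m = m \left(-1 + m\right)$)
$s{\left(h \right)} = 8$
$\left(-144 + B{\left(3,3 \cdot 0 \right)}\right) s{\left(9 \right)} = \left(-144 + 3 \left(-1 + 3\right)\right) 8 = \left(-144 + 3 \cdot 2\right) 8 = \left(-144 + 6\right) 8 = \left(-138\right) 8 = -1104$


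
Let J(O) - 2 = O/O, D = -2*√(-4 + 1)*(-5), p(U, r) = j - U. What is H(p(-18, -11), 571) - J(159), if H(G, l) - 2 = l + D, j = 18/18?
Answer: 570 + 10*I*√3 ≈ 570.0 + 17.32*I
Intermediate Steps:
j = 1 (j = 18*(1/18) = 1)
p(U, r) = 1 - U
D = 10*I*√3 (D = -2*I*√3*(-5) = 10*I*√3 ≈ 17.32*I)
H(G, l) = 2 + l + 10*I*√3 (H(G, l) = 2 + (l + 10*I*√3) = 2 + l + 10*I*√3)
J(O) = 3 (J(O) = 2 + O/O = 2 + 1 = 3)
H(p(-18, -11), 571) - J(159) = (2 + 571 + 10*I*√3) - 1*3 = (573 + 10*I*√3) - 3 = 570 + 10*I*√3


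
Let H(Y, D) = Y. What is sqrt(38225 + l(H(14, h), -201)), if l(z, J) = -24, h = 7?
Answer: sqrt(38201) ≈ 195.45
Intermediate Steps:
sqrt(38225 + l(H(14, h), -201)) = sqrt(38225 - 24) = sqrt(38201)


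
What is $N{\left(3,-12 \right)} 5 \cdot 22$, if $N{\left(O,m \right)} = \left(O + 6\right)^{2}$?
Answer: $8910$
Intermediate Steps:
$N{\left(O,m \right)} = \left(6 + O\right)^{2}$
$N{\left(3,-12 \right)} 5 \cdot 22 = \left(6 + 3\right)^{2} \cdot 5 \cdot 22 = 9^{2} \cdot 5 \cdot 22 = 81 \cdot 5 \cdot 22 = 405 \cdot 22 = 8910$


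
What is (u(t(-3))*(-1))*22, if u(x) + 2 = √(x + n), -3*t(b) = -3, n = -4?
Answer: 44 - 22*I*√3 ≈ 44.0 - 38.105*I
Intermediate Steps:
t(b) = 1 (t(b) = -⅓*(-3) = 1)
u(x) = -2 + √(-4 + x) (u(x) = -2 + √(x - 4) = -2 + √(-4 + x))
(u(t(-3))*(-1))*22 = ((-2 + √(-4 + 1))*(-1))*22 = ((-2 + √(-3))*(-1))*22 = ((-2 + I*√3)*(-1))*22 = (2 - I*√3)*22 = 44 - 22*I*√3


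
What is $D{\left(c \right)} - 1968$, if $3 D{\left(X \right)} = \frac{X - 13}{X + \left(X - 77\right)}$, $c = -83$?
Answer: $- \frac{478192}{243} \approx -1967.9$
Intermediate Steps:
$D{\left(X \right)} = \frac{-13 + X}{3 \left(-77 + 2 X\right)}$ ($D{\left(X \right)} = \frac{\left(X - 13\right) \frac{1}{X + \left(X - 77\right)}}{3} = \frac{\left(-13 + X\right) \frac{1}{X + \left(-77 + X\right)}}{3} = \frac{\left(-13 + X\right) \frac{1}{-77 + 2 X}}{3} = \frac{\frac{1}{-77 + 2 X} \left(-13 + X\right)}{3} = \frac{-13 + X}{3 \left(-77 + 2 X\right)}$)
$D{\left(c \right)} - 1968 = \frac{-13 - 83}{3 \left(-77 + 2 \left(-83\right)\right)} - 1968 = \frac{1}{3} \frac{1}{-77 - 166} \left(-96\right) - 1968 = \frac{1}{3} \frac{1}{-243} \left(-96\right) - 1968 = \frac{1}{3} \left(- \frac{1}{243}\right) \left(-96\right) - 1968 = \frac{32}{243} - 1968 = - \frac{478192}{243}$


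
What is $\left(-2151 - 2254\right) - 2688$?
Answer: $-7093$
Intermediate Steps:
$\left(-2151 - 2254\right) - 2688 = -4405 - 2688 = -7093$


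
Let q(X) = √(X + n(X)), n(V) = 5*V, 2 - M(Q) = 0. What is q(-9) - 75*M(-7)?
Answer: -150 + 3*I*√6 ≈ -150.0 + 7.3485*I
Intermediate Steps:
M(Q) = 2 (M(Q) = 2 - 1*0 = 2 + 0 = 2)
q(X) = √6*√X (q(X) = √(X + 5*X) = √(6*X) = √6*√X)
q(-9) - 75*M(-7) = √6*√(-9) - 75*2 = √6*(3*I) - 150 = 3*I*√6 - 150 = -150 + 3*I*√6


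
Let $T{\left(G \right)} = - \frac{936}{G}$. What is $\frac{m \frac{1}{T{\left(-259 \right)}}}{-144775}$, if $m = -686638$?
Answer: $\frac{88919621}{67754700} \approx 1.3124$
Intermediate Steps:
$\frac{m \frac{1}{T{\left(-259 \right)}}}{-144775} = \frac{\left(-686638\right) \frac{1}{\left(-936\right) \frac{1}{-259}}}{-144775} = - \frac{686638}{\left(-936\right) \left(- \frac{1}{259}\right)} \left(- \frac{1}{144775}\right) = - \frac{686638}{\frac{936}{259}} \left(- \frac{1}{144775}\right) = \left(-686638\right) \frac{259}{936} \left(- \frac{1}{144775}\right) = \left(- \frac{88919621}{468}\right) \left(- \frac{1}{144775}\right) = \frac{88919621}{67754700}$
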